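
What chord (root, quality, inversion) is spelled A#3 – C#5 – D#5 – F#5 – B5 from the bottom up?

The distinct note names are A#, C#, D#, F#, B. Stacked in thirds they read B–D#–F#–A#–C#, which is a major ninth chord on B.
A# is the seventh of B major ninth; seventh in the bass means third inversion.

B major ninth, third inversion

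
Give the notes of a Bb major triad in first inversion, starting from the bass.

D, F, Bb

Spelling Bb major: Bb–D–F. In first inversion the third is bass, giving D, F, Bb from the bottom.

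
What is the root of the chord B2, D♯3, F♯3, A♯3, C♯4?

B

B, D#, F#, A#, C# are the tones of a B major ninth chord (B–D#–F#–A#–C#), making B the root.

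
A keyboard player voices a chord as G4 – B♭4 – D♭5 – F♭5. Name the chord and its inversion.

G diminished seventh, root position

Reducing to letter names: G, Bb, Db, Fb. These stack in thirds as G–Bb–Db–Fb — a G diminished seventh chord.
The lowest note is G, the root of the chord, so this is root position (figured bass 7).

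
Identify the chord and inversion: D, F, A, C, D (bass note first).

Reducing to letter names: D, F, A, C. These stack in thirds as D–F–A–C — a D minor seventh chord.
The lowest note is D, the root of the chord, so this is root position (figured bass 7).

D minor seventh, root position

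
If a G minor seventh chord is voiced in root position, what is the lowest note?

G

In root position the root is lowest. For G minor seventh (G–Bb–D–F) that is G.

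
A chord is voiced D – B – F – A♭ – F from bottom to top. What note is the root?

D, B, F, Ab are the tones of a B diminished seventh chord (B–D–F–Ab), making B the root.

B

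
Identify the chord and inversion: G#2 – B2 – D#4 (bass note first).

G# minor, root position

Reducing to letter names: G#, B, D#. These stack in thirds as G#–B–D# — a G# minor triad.
With the root (G#) in the bass, the chord is in root position (figured bass 5/3).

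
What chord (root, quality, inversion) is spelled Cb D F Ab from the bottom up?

D diminished seventh, third inversion

Reducing to letter names: Cb, D, F, Ab. These stack in thirds as D–F–Ab–Cb — a D diminished seventh chord.
The lowest note is Cb, the seventh of the chord, so this is third inversion (figured bass 4/2).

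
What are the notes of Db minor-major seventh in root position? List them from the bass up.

Db, Fb, Ab, C

Db minor-major seventh is Db–Fb–Ab–C. Root position puts the root (Db) in the bass, with the remaining tones above: Db, Fb, Ab, C.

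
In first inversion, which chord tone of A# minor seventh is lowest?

C#

In first inversion the third is lowest. For A# minor seventh (A#–C#–E#–G#) that is C#.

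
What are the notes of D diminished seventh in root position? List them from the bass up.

D, F, Ab, Cb

D diminished seventh is D–F–Ab–Cb. Root position puts the root (D) in the bass, with the remaining tones above: D, F, Ab, Cb.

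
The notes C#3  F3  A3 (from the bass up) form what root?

C#, F, A are the tones of an F augmented triad (F–A–C#), making F the root.

F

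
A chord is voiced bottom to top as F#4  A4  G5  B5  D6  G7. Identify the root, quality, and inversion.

The distinct note names are F#, A, G, B, D. Stacked in thirds they read G–B–D–F#–A, which is a major ninth chord on G.
With the seventh (F#) in the bass, the chord is in third inversion.

G major ninth, third inversion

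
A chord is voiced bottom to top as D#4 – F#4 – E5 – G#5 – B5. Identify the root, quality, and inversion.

E major ninth, third inversion

Reducing to letter names: D#, F#, E, G#, B. These stack in thirds as E–G#–B–D#–F# — an E major ninth chord.
With the seventh (D#) in the bass, the chord is in third inversion.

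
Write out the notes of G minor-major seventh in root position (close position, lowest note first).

G minor-major seventh is G–Bb–D–F#. Root position puts the root (G) in the bass, with the remaining tones above: G, Bb, D, F#.

G, Bb, D, F#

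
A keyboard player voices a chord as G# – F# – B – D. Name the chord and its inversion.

G# half-diminished seventh, root position

Reducing to letter names: G#, F#, B, D. These stack in thirds as G#–B–D–F# — a G# half-diminished seventh chord.
With the root (G#) in the bass, the chord is in root position (figured bass 7).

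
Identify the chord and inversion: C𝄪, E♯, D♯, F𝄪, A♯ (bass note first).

The pitch classes C##, E#, D#, F##, A# arrange in thirds as D#–F##–A#–C##–E#: a D# major ninth chord.
With the seventh (C##) in the bass, the chord is in third inversion.

D# major ninth, third inversion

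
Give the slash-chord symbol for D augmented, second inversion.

Daug/A#

Second inversion of D augmented has the fifth (A#) in the bass. As a slash chord: Daug/A#.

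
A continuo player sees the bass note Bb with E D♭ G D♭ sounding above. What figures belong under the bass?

The notes Bb, E, Db, G stack in thirds as E–G–Bb–Db — an E diminished seventh chord. The bass Bb is the fifth, so this is second inversion: figured 4/3.

4/3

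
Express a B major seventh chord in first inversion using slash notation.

Bmaj7/D#

First inversion of B major seventh has the third (D#) in the bass. As a slash chord: Bmaj7/D#.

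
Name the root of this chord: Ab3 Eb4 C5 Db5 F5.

The distinct letter names are Ab, Eb, C, Db, F. Arranged as a stack of thirds they read Db–F–Ab–C–Eb, so Db is the root (a Db major ninth chord).

Db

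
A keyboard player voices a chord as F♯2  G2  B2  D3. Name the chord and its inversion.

The pitch classes F#, G, B, D arrange in thirds as G–B–D–F#: a G major seventh chord.
With the seventh (F#) in the bass, the chord is in third inversion (figured bass 4/2).

G major seventh, third inversion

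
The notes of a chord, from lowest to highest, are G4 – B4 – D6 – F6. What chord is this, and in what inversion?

G dominant seventh, root position

The distinct note names are G, B, D, F. Stacked in thirds they read G–B–D–F, which is a dominant seventh chord on G.
The lowest note is G, the root of the chord, so this is root position (figured bass 7).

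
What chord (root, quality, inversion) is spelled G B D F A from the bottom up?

The distinct note names are G, B, D, F, A. Stacked in thirds they read G–B–D–F–A, which is a dominant ninth chord on G.
G is the root of G dominant ninth; root in the bass means root position.

G dominant ninth, root position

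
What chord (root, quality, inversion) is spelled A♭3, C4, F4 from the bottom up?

F minor, first inversion

The distinct note names are Ab, C, F. Stacked in thirds they read F–Ab–C, which is a minor triad on F.
Ab is the third of F minor; third in the bass means first inversion (figured bass 6).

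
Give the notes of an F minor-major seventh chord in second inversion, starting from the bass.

C, E, F, Ab

Spelling F minor-major seventh: F–Ab–C–E. In second inversion the fifth is bass, giving C, E, F, Ab from the bottom.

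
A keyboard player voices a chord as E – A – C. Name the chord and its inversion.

The distinct note names are E, A, C. Stacked in thirds they read A–C–E, which is a minor triad on A.
E is the fifth of A minor; fifth in the bass means second inversion (figured bass 6/4).

A minor, second inversion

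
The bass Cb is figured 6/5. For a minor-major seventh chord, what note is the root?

Ab

The figures 6/5 mean the third of the chord is in the bass. If Cb is the third of a minor-major seventh chord, the root is Ab (chord tones Ab–Cb–Eb–G).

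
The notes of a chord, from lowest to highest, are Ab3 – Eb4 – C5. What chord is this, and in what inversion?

Ab major, root position

The pitch classes Ab, Eb, C arrange in thirds as Ab–C–Eb: an Ab major triad.
The lowest note is Ab, the root of the chord, so this is root position (figured bass 5/3).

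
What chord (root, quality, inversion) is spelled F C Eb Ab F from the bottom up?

F minor seventh, root position

Reducing to letter names: F, C, Eb, Ab. These stack in thirds as F–Ab–C–Eb — an F minor seventh chord.
F is the root of F minor seventh; root in the bass means root position (figured bass 7).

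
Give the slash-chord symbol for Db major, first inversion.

Dbmaj/F

First inversion of Db major has the third (F) in the bass. As a slash chord: Dbmaj/F.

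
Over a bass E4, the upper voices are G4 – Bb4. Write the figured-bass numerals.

The notes E, G, Bb stack in thirds as E–G–Bb — an E diminished triad. The bass E is the root, so this is root position: figured 5/3.

5/3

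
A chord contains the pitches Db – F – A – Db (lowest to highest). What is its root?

Reordering Db, F, A into stacked thirds gives Db–F–A; the bottom of that stack, Db, is the root.

Db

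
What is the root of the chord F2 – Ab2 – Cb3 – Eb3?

The distinct letter names are F, Ab, Cb, Eb. Arranged as a stack of thirds they read F–Ab–Cb–Eb, so F is the root (an F half-diminished seventh chord).

F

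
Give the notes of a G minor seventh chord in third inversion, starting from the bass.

F, G, Bb, D

G minor seventh is G–Bb–D–F. Third inversion puts the seventh (F) in the bass, with the remaining tones above: F, G, Bb, D.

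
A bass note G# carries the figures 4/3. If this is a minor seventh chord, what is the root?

C#

The figures 4/3 mean the fifth of the chord is in the bass. If G# is the fifth of a minor seventh chord, the root is C# (chord tones C#–E–G#–B).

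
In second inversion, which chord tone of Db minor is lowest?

The fifth of Db minor (Db–Fb–Ab) is Ab; that is the bass in second inversion.

Ab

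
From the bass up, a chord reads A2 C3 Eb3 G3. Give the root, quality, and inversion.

A half-diminished seventh, root position

The distinct note names are A, C, Eb, G. Stacked in thirds they read A–C–Eb–G, which is a half-diminished seventh chord on A.
The lowest note is A, the root of the chord, so this is root position (figured bass 7).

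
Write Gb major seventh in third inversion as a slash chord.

Third inversion of Gb major seventh has the seventh (F) in the bass. As a slash chord: Gbmaj7/F.

Gbmaj7/F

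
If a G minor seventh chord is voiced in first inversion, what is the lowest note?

The third of G minor seventh (G–Bb–D–F) is Bb; that is the bass in first inversion.

Bb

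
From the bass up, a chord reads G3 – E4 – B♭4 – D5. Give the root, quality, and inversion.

E half-diminished seventh, first inversion

The distinct note names are G, E, Bb, D. Stacked in thirds they read E–G–Bb–D, which is a half-diminished seventh chord on E.
The lowest note is G, the third of the chord, so this is first inversion (figured bass 6/5).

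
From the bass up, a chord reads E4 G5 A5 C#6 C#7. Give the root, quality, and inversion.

The distinct note names are E, G, A, C#. Stacked in thirds they read A–C#–E–G, which is a dominant seventh chord on A.
The lowest note is E, the fifth of the chord, so this is second inversion (figured bass 4/3).

A dominant seventh, second inversion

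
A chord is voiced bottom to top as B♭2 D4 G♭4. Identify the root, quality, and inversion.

Gb augmented, first inversion

The distinct note names are Bb, D, Gb. Stacked in thirds they read Gb–Bb–D, which is an augmented triad on Gb.
With the third (Bb) in the bass, the chord is in first inversion (figured bass 6).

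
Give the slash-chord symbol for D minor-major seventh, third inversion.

Dm(maj7)/C#

Third inversion of D minor-major seventh has the seventh (C#) in the bass. As a slash chord: Dm(maj7)/C#.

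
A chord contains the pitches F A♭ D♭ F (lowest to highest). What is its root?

Db

Reordering F, Ab, Db into stacked thirds gives Db–F–Ab; the bottom of that stack, Db, is the root.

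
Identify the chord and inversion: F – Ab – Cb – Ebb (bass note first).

F diminished seventh, root position

Reducing to letter names: F, Ab, Cb, Ebb. These stack in thirds as F–Ab–Cb–Ebb — an F diminished seventh chord.
F is the root of F diminished seventh; root in the bass means root position (figured bass 7).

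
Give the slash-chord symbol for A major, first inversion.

First inversion of A major has the third (C#) in the bass. As a slash chord: A/C#.

A/C#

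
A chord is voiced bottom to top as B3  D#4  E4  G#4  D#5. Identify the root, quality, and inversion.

The distinct note names are B, D#, E, G#. Stacked in thirds they read E–G#–B–D#, which is a major seventh chord on E.
The lowest note is B, the fifth of the chord, so this is second inversion (figured bass 4/3).

E major seventh, second inversion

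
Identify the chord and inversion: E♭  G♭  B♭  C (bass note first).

C half-diminished seventh, first inversion

The distinct note names are Eb, Gb, Bb, C. Stacked in thirds they read C–Eb–Gb–Bb, which is a half-diminished seventh chord on C.
The lowest note is Eb, the third of the chord, so this is first inversion (figured bass 6/5).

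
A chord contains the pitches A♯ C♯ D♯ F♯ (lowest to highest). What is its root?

D#

A#, C#, D#, F# are the tones of a D# minor seventh chord (D#–F#–A#–C#), making D# the root.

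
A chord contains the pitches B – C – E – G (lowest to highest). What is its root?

The distinct letter names are B, C, E, G. Arranged as a stack of thirds they read C–E–G–B, so C is the root (a C major seventh chord).

C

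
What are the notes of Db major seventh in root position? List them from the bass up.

Db major seventh is Db–F–Ab–C. Root position puts the root (Db) in the bass, with the remaining tones above: Db, F, Ab, C.

Db, F, Ab, C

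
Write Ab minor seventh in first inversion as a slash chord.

First inversion of Ab minor seventh has the third (Cb) in the bass. As a slash chord: Abm7/Cb.

Abm7/Cb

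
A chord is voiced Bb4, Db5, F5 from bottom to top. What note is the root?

Reordering Bb, Db, F into stacked thirds gives Bb–Db–F; the bottom of that stack, Bb, is the root.

Bb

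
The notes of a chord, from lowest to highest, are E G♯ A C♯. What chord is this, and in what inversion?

The distinct note names are E, G#, A, C#. Stacked in thirds they read A–C#–E–G#, which is a major seventh chord on A.
E is the fifth of A major seventh; fifth in the bass means second inversion (figured bass 4/3).

A major seventh, second inversion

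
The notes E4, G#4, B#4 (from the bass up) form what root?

E

The distinct letter names are E, G#, B#. Arranged as a stack of thirds they read E–G#–B#, so E is the root (an E augmented triad).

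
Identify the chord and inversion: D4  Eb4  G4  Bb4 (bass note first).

Eb major seventh, third inversion

The pitch classes D, Eb, G, Bb arrange in thirds as Eb–G–Bb–D: an Eb major seventh chord.
D is the seventh of Eb major seventh; seventh in the bass means third inversion (figured bass 4/2).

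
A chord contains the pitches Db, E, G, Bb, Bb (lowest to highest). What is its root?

Db, E, G, Bb are the tones of an E diminished seventh chord (E–G–Bb–Db), making E the root.

E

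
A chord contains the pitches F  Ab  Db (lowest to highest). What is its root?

Db

Reordering F, Ab, Db into stacked thirds gives Db–F–Ab; the bottom of that stack, Db, is the root.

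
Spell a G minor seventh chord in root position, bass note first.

The chord tones are G–Bb–D–F. With the root (G) lowest for root position: G, Bb, D, F.

G, Bb, D, F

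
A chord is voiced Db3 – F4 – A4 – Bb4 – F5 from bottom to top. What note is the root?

Db, F, A, Bb are the tones of a Bb minor-major seventh chord (Bb–Db–F–A), making Bb the root.

Bb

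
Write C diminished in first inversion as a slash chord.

First inversion of C diminished has the third (Eb) in the bass. As a slash chord: Cdim/Eb.

Cdim/Eb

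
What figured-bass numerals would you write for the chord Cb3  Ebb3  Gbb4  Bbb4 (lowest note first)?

The notes Cb, Ebb, Gbb, Bbb stack in thirds as Cb–Ebb–Gbb–Bbb — a Cb half-diminished seventh chord. The bass Cb is the root, so this is root position: figured 7.

7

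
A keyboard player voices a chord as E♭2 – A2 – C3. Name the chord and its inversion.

A diminished, second inversion

The distinct note names are Eb, A, C. Stacked in thirds they read A–C–Eb, which is a diminished triad on A.
The lowest note is Eb, the fifth of the chord, so this is second inversion (figured bass 6/4).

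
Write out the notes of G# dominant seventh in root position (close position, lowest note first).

G#, B#, D#, F#

The chord tones are G#–B#–D#–F#. With the root (G#) lowest for root position: G#, B#, D#, F#.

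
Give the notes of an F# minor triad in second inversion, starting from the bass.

C#, F#, A

The chord tones are F#–A–C#. With the fifth (C#) lowest for second inversion: C#, F#, A.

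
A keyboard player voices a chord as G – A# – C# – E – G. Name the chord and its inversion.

The pitch classes G, A#, C#, E arrange in thirds as A#–C#–E–G: an A# diminished seventh chord.
With the seventh (G) in the bass, the chord is in third inversion (figured bass 4/2).

A# diminished seventh, third inversion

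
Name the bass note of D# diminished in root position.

The root of D# diminished (D#–F#–A) is D#; that is the bass in root position.

D#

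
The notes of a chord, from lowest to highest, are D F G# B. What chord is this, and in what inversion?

G# diminished seventh, second inversion

The distinct note names are D, F, G#, B. Stacked in thirds they read G#–B–D–F, which is a diminished seventh chord on G#.
D is the fifth of G# diminished seventh; fifth in the bass means second inversion (figured bass 4/3).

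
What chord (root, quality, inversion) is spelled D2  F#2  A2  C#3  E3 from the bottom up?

Reducing to letter names: D, F#, A, C#, E. These stack in thirds as D–F#–A–C#–E — a D major ninth chord.
D is the root of D major ninth; root in the bass means root position.

D major ninth, root position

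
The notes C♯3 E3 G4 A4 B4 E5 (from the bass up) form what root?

The distinct letter names are C#, E, G, A, B. Arranged as a stack of thirds they read A–C#–E–G–B, so A is the root (an A dominant ninth chord).

A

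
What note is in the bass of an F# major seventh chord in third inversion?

E#

The seventh of F# major seventh (F#–A#–C#–E#) is E#; that is the bass in third inversion.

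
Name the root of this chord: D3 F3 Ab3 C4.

The distinct letter names are D, F, Ab, C. Arranged as a stack of thirds they read D–F–Ab–C, so D is the root (a D half-diminished seventh chord).

D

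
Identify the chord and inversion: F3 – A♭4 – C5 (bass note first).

F minor, root position

The distinct note names are F, Ab, C. Stacked in thirds they read F–Ab–C, which is a minor triad on F.
F is the root of F minor; root in the bass means root position (figured bass 5/3).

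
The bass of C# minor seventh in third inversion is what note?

C# minor seventh is C#–E–G#–B. Third inversion places the seventh in the bass: B.

B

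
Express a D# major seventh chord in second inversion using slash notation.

D#maj7/A#

Second inversion of D# major seventh has the fifth (A#) in the bass. As a slash chord: D#maj7/A#.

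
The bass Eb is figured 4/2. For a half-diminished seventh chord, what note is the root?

The figures 4/2 mean the seventh of the chord is in the bass. If Eb is the seventh of a half-diminished seventh chord, the root is F (chord tones F–Ab–Cb–Eb).

F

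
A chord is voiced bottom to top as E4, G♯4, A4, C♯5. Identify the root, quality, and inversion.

The distinct note names are E, G#, A, C#. Stacked in thirds they read A–C#–E–G#, which is a major seventh chord on A.
The lowest note is E, the fifth of the chord, so this is second inversion (figured bass 4/3).

A major seventh, second inversion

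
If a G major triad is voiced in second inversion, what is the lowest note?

In second inversion the fifth is lowest. For G major (G–B–D) that is D.

D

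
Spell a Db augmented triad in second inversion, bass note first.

Db augmented is Db–F–A. Second inversion puts the fifth (A) in the bass, with the remaining tones above: A, Db, F.

A, Db, F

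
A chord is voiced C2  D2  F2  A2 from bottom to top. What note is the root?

Reordering C, D, F, A into stacked thirds gives D–F–A–C; the bottom of that stack, D, is the root.

D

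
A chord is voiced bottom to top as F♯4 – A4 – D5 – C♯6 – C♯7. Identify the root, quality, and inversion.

D major seventh, first inversion

The distinct note names are F#, A, D, C#. Stacked in thirds they read D–F#–A–C#, which is a major seventh chord on D.
F# is the third of D major seventh; third in the bass means first inversion (figured bass 6/5).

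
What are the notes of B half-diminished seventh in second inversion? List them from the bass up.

F, A, B, D

The chord tones are B–D–F–A. With the fifth (F) lowest for second inversion: F, A, B, D.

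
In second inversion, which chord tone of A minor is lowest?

E

A minor is A–C–E. Second inversion places the fifth in the bass: E.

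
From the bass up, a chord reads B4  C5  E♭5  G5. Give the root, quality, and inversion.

The distinct note names are B, C, Eb, G. Stacked in thirds they read C–Eb–G–B, which is a minor-major seventh chord on C.
The lowest note is B, the seventh of the chord, so this is third inversion (figured bass 4/2).

C minor-major seventh, third inversion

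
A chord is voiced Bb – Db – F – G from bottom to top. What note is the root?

Bb, Db, F, G are the tones of a G half-diminished seventh chord (G–Bb–Db–F), making G the root.

G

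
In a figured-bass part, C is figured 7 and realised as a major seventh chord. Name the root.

The figures 7 mean the root of the chord is in the bass. If C is the root of a major seventh chord, the root is C (chord tones C–E–G–B).

C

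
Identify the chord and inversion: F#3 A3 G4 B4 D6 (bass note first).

Reducing to letter names: F#, A, G, B, D. These stack in thirds as G–B–D–F#–A — a G major ninth chord.
The lowest note is F#, the seventh of the chord, so this is third inversion.

G major ninth, third inversion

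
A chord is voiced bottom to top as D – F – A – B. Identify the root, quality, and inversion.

B half-diminished seventh, first inversion

Reducing to letter names: D, F, A, B. These stack in thirds as B–D–F–A — a B half-diminished seventh chord.
With the third (D) in the bass, the chord is in first inversion (figured bass 6/5).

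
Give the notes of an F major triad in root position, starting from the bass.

F major is F–A–C. Root position puts the root (F) in the bass, with the remaining tones above: F, A, C.

F, A, C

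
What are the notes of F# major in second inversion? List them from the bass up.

C#, F#, A#

The chord tones are F#–A#–C#. With the fifth (C#) lowest for second inversion: C#, F#, A#.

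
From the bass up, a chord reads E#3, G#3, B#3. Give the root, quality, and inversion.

E# minor, root position

The distinct note names are E#, G#, B#. Stacked in thirds they read E#–G#–B#, which is a minor triad on E#.
The lowest note is E#, the root of the chord, so this is root position (figured bass 5/3).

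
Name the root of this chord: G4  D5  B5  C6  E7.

C

G, D, B, C, E are the tones of a C major ninth chord (C–E–G–B–D), making C the root.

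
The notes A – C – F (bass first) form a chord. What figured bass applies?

6

The notes A, C, F stack in thirds as F–A–C — an F major triad. The bass A is the third, so this is first inversion: figured 6.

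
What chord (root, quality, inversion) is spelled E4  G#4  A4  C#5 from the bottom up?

A major seventh, second inversion

The pitch classes E, G#, A, C# arrange in thirds as A–C#–E–G#: an A major seventh chord.
E is the fifth of A major seventh; fifth in the bass means second inversion (figured bass 4/3).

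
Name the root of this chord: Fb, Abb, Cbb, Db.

Fb, Abb, Cbb, Db are the tones of a Db diminished seventh chord (Db–Fb–Abb–Cbb), making Db the root.

Db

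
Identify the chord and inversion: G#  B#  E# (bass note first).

The pitch classes G#, B#, E# arrange in thirds as E#–G#–B#: an E# minor triad.
G# is the third of E# minor; third in the bass means first inversion (figured bass 6).

E# minor, first inversion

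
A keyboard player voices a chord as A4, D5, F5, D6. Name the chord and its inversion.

D minor, second inversion

Reducing to letter names: A, D, F. These stack in thirds as D–F–A — a D minor triad.
The lowest note is A, the fifth of the chord, so this is second inversion (figured bass 6/4).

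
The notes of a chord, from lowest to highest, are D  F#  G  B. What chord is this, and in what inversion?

The distinct note names are D, F#, G, B. Stacked in thirds they read G–B–D–F#, which is a major seventh chord on G.
With the fifth (D) in the bass, the chord is in second inversion (figured bass 4/3).

G major seventh, second inversion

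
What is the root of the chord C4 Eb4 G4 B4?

The distinct letter names are C, Eb, G, B. Arranged as a stack of thirds they read C–Eb–G–B, so C is the root (a C minor-major seventh chord).

C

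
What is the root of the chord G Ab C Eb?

Ab

Reordering G, Ab, C, Eb into stacked thirds gives Ab–C–Eb–G; the bottom of that stack, Ab, is the root.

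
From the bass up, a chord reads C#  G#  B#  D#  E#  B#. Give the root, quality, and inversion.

C# major ninth, root position

The pitch classes C#, G#, B#, D#, E# arrange in thirds as C#–E#–G#–B#–D#: a C# major ninth chord.
C# is the root of C# major ninth; root in the bass means root position.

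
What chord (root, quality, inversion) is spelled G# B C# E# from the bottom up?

C# dominant seventh, second inversion

The pitch classes G#, B, C#, E# arrange in thirds as C#–E#–G#–B: a C# dominant seventh chord.
With the fifth (G#) in the bass, the chord is in second inversion (figured bass 4/3).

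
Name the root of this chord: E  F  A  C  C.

E, F, A, C are the tones of an F major seventh chord (F–A–C–E), making F the root.

F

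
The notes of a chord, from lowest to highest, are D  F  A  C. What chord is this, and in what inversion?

D minor seventh, root position

Reducing to letter names: D, F, A, C. These stack in thirds as D–F–A–C — a D minor seventh chord.
The lowest note is D, the root of the chord, so this is root position (figured bass 7).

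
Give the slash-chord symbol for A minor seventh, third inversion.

Am7/G

Third inversion of A minor seventh has the seventh (G) in the bass. As a slash chord: Am7/G.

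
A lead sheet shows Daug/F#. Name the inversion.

first inversion

Daug/F# means D augmented with F# in the bass. F# is the third of D augmented (D–F#–A#), so this is first inversion.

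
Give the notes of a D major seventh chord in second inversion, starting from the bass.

A, C#, D, F#

Spelling D major seventh: D–F#–A–C#. In second inversion the fifth is bass, giving A, C#, D, F# from the bottom.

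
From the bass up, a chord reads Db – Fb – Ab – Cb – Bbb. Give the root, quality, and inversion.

The pitch classes Db, Fb, Ab, Cb, Bbb arrange in thirds as Bbb–Db–Fb–Ab–Cb: a Bbb major ninth chord.
Db is the third of Bbb major ninth; third in the bass means first inversion.

Bbb major ninth, first inversion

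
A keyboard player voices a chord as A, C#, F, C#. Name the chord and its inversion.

F augmented, first inversion

The pitch classes A, C#, F arrange in thirds as F–A–C#: an F augmented triad.
The lowest note is A, the third of the chord, so this is first inversion (figured bass 6).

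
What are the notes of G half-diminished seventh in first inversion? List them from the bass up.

Bb, Db, F, G

Spelling G half-diminished seventh: G–Bb–Db–F. In first inversion the third is bass, giving Bb, Db, F, G from the bottom.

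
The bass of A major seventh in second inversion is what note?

E

A major seventh is A–C#–E–G#. Second inversion places the fifth in the bass: E.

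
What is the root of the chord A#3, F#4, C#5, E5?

The distinct letter names are A#, F#, C#, E. Arranged as a stack of thirds they read F#–A#–C#–E, so F# is the root (an F# dominant seventh chord).

F#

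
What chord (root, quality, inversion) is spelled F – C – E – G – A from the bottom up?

F major ninth, root position

The pitch classes F, C, E, G, A arrange in thirds as F–A–C–E–G: an F major ninth chord.
The lowest note is F, the root of the chord, so this is root position.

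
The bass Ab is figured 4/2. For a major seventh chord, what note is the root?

Bbb

The figures 4/2 mean the seventh of the chord is in the bass. If Ab is the seventh of a major seventh chord, the root is Bbb (chord tones Bbb–Db–Fb–Ab).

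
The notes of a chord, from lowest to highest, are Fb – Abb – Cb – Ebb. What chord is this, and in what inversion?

Fb minor seventh, root position

The distinct note names are Fb, Abb, Cb, Ebb. Stacked in thirds they read Fb–Abb–Cb–Ebb, which is a minor seventh chord on Fb.
The lowest note is Fb, the root of the chord, so this is root position (figured bass 7).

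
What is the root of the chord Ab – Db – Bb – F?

Bb

Ab, Db, Bb, F are the tones of a Bb minor seventh chord (Bb–Db–F–Ab), making Bb the root.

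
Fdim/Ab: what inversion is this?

first inversion

Fdim/Ab means F diminished with Ab in the bass. Ab is the third of F diminished (F–Ab–Cb), so this is first inversion.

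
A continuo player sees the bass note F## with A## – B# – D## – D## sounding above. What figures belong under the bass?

4/3

The notes F##, A##, B#, D## stack in thirds as B#–D##–F##–A## — a B# major seventh chord. The bass F## is the fifth, so this is second inversion: figured 4/3.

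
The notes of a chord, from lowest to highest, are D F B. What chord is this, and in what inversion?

B diminished, first inversion

Reducing to letter names: D, F, B. These stack in thirds as B–D–F — a B diminished triad.
D is the third of B diminished; third in the bass means first inversion (figured bass 6).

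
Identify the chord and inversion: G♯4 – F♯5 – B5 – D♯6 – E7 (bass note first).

E major ninth, first inversion

The pitch classes G#, F#, B, D#, E arrange in thirds as E–G#–B–D#–F#: an E major ninth chord.
With the third (G#) in the bass, the chord is in first inversion.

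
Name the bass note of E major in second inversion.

B

In second inversion the fifth is lowest. For E major (E–G#–B) that is B.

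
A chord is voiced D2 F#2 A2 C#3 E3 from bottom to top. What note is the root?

D

The distinct letter names are D, F#, A, C#, E. Arranged as a stack of thirds they read D–F#–A–C#–E, so D is the root (a D major ninth chord).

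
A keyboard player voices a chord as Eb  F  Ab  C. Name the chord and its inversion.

F minor seventh, third inversion

The distinct note names are Eb, F, Ab, C. Stacked in thirds they read F–Ab–C–Eb, which is a minor seventh chord on F.
With the seventh (Eb) in the bass, the chord is in third inversion (figured bass 4/2).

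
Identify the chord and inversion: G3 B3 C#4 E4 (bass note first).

Reducing to letter names: G, B, C#, E. These stack in thirds as C#–E–G–B — a C# half-diminished seventh chord.
G is the fifth of C# half-diminished seventh; fifth in the bass means second inversion (figured bass 4/3).

C# half-diminished seventh, second inversion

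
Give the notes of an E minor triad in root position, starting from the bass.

E, G, B

E minor is E–G–B. Root position puts the root (E) in the bass, with the remaining tones above: E, G, B.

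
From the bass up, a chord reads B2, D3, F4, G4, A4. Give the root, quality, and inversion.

The distinct note names are B, D, F, G, A. Stacked in thirds they read G–B–D–F–A, which is a dominant ninth chord on G.
With the third (B) in the bass, the chord is in first inversion.

G dominant ninth, first inversion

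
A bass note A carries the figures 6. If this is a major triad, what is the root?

The figures 6 mean the third of the chord is in the bass. If A is the third of a major triad, the root is F (chord tones F–A–C).

F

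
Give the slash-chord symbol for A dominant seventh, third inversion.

Third inversion of A dominant seventh has the seventh (G) in the bass. As a slash chord: A7/G.

A7/G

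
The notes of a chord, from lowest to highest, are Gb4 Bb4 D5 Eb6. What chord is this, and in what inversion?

Eb minor-major seventh, first inversion

The pitch classes Gb, Bb, D, Eb arrange in thirds as Eb–Gb–Bb–D: an Eb minor-major seventh chord.
The lowest note is Gb, the third of the chord, so this is first inversion (figured bass 6/5).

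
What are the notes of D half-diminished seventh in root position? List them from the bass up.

Spelling D half-diminished seventh: D–F–Ab–C. In root position the root is bass, giving D, F, Ab, C from the bottom.

D, F, Ab, C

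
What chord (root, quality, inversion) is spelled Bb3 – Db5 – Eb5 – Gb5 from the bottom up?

The pitch classes Bb, Db, Eb, Gb arrange in thirds as Eb–Gb–Bb–Db: an Eb minor seventh chord.
The lowest note is Bb, the fifth of the chord, so this is second inversion (figured bass 4/3).

Eb minor seventh, second inversion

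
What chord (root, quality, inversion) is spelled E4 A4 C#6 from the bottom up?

The distinct note names are E, A, C#. Stacked in thirds they read A–C#–E, which is a major triad on A.
With the fifth (E) in the bass, the chord is in second inversion (figured bass 6/4).

A major, second inversion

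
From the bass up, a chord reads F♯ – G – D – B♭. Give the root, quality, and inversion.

G minor-major seventh, third inversion

The pitch classes F#, G, D, Bb arrange in thirds as G–Bb–D–F#: a G minor-major seventh chord.
With the seventh (F#) in the bass, the chord is in third inversion (figured bass 4/2).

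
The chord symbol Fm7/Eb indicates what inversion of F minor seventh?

Fm7/Eb means F minor seventh with Eb in the bass. Eb is the seventh of F minor seventh (F–Ab–C–Eb), so this is third inversion.

third inversion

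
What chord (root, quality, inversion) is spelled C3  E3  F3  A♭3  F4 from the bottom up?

F minor-major seventh, second inversion

Reducing to letter names: C, E, F, Ab. These stack in thirds as F–Ab–C–E — an F minor-major seventh chord.
The lowest note is C, the fifth of the chord, so this is second inversion (figured bass 4/3).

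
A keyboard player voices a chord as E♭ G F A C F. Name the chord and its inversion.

Reducing to letter names: Eb, G, F, A, C. These stack in thirds as F–A–C–Eb–G — an F dominant ninth chord.
Eb is the seventh of F dominant ninth; seventh in the bass means third inversion.

F dominant ninth, third inversion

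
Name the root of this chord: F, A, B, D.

B

Reordering F, A, B, D into stacked thirds gives B–D–F–A; the bottom of that stack, B, is the root.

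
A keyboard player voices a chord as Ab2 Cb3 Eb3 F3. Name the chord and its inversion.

The distinct note names are Ab, Cb, Eb, F. Stacked in thirds they read F–Ab–Cb–Eb, which is a half-diminished seventh chord on F.
With the third (Ab) in the bass, the chord is in first inversion (figured bass 6/5).

F half-diminished seventh, first inversion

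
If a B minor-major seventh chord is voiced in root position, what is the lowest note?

B

The root of B minor-major seventh (B–D–F#–A#) is B; that is the bass in root position.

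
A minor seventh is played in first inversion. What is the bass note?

A minor seventh is A–C–E–G. First inversion places the third in the bass: C.

C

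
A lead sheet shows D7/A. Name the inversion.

D7/A means D dominant seventh with A in the bass. A is the fifth of D dominant seventh (D–F#–A–C), so this is second inversion.

second inversion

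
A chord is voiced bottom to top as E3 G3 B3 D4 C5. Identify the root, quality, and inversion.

Reducing to letter names: E, G, B, D, C. These stack in thirds as C–E–G–B–D — a C major ninth chord.
E is the third of C major ninth; third in the bass means first inversion.

C major ninth, first inversion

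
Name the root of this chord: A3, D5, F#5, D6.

D

Reordering A, D, F# into stacked thirds gives D–F#–A; the bottom of that stack, D, is the root.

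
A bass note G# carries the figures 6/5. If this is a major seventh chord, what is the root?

E

The figures 6/5 mean the third of the chord is in the bass. If G# is the third of a major seventh chord, the root is E (chord tones E–G#–B–D#).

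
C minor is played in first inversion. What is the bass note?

Eb

The third of C minor (C–Eb–G) is Eb; that is the bass in first inversion.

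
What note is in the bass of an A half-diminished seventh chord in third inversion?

A half-diminished seventh is A–C–Eb–G. Third inversion places the seventh in the bass: G.

G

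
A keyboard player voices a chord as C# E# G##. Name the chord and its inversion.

The pitch classes C#, E#, G## arrange in thirds as C#–E#–G##: a C# augmented triad.
With the root (C#) in the bass, the chord is in root position (figured bass 5/3).

C# augmented, root position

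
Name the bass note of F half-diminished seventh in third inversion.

Eb

In third inversion the seventh is lowest. For F half-diminished seventh (F–Ab–Cb–Eb) that is Eb.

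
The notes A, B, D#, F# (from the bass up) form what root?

B

Reordering A, B, D#, F# into stacked thirds gives B–D#–F#–A; the bottom of that stack, B, is the root.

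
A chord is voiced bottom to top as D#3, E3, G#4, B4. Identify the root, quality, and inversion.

The pitch classes D#, E, G#, B arrange in thirds as E–G#–B–D#: an E major seventh chord.
With the seventh (D#) in the bass, the chord is in third inversion (figured bass 4/2).

E major seventh, third inversion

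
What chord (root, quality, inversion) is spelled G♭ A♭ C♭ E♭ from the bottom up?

The pitch classes Gb, Ab, Cb, Eb arrange in thirds as Ab–Cb–Eb–Gb: an Ab minor seventh chord.
Gb is the seventh of Ab minor seventh; seventh in the bass means third inversion (figured bass 4/2).

Ab minor seventh, third inversion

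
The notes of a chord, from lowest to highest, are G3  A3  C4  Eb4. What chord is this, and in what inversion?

A half-diminished seventh, third inversion

The distinct note names are G, A, C, Eb. Stacked in thirds they read A–C–Eb–G, which is a half-diminished seventh chord on A.
G is the seventh of A half-diminished seventh; seventh in the bass means third inversion (figured bass 4/2).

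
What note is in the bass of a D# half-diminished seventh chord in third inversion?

The seventh of D# half-diminished seventh (D#–F#–A–C#) is C#; that is the bass in third inversion.

C#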